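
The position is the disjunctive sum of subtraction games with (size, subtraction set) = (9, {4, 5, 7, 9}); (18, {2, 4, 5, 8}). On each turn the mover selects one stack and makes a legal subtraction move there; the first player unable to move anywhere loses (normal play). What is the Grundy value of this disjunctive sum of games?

3

Stack A, S = {4, 5, 7, 9}:
n : 0 1 2 3 4 5 6 7 8 9
G : 0 0 0 0 1 1 1 1 2 2
G_A(9) = 2.
Stack B, S = {2, 4, 5, 8}:
n :  0  1  2  3  4  5  6  7  8  9 10 11 12 13 14 15 16 17 18
G :  0  0  1  1  2  2  3  0  4  1  0  2  1  0  2  1  0  2  1
G_B(18) = 1.
Combined Grundy value = 2 ⊕ 1 = 3.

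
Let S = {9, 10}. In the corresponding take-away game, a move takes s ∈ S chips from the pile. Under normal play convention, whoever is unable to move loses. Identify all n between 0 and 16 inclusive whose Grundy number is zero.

0, 1, 2, 3, 4, 5, 6, 7, 8

n :  0  1  2  3  4  5  6  7  8  9 10 11 12 13 14 15 16
G :  0  0  0  0  0  0  0  0  0  1  1  1  1  1  1  1  1
P-positions are exactly the n with G(n) = 0.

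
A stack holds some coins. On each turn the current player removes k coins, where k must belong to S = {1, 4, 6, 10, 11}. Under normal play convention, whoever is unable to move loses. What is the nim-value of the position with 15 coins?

1

n :  0  1  2  3  4  5  6  7  8  9 10 11 12 13 14 15
G :  0  1  0  1  2  0  1  0  1  2  3  2  3  4  0  1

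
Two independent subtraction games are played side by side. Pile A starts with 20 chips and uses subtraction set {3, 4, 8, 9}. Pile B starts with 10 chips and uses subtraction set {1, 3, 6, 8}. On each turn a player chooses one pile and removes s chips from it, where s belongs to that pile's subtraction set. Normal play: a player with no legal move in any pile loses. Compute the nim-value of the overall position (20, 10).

3

Pile A, S = {3, 4, 8, 9}:
G(0) = 0
G(1) = mex{} = 0
G(2) = mex{} = 0
G(3) = mex{0} = 1
G(4) = mex{0,0} = 1
G(5) = mex{0,0} = 1
G(6) = mex{1,0} = 2
G(7) = mex{1,1} = 0
G(8) = mex{1,1,0} = 2
G(9) = mex{2,1,0,0} = 3
G(10) = mex{0,2,0,0} = 1
G(11) = mex{2,0,1,0} = 3
G(12) = mex{3,2,1,1} = 0
G(13) = mex{1,3,1,1} = 0
G(14) = mex{3,1,2,1} = 0
G(15) = mex{0,3,0,2} = 1
G(16) = mex{0,0,2,0} = 1
G(17) = mex{0,0,3,2} = 1
G(18) = mex{1,0,1,3} = 2
G(19) = mex{1,1,3,1} = 0
G(20) = mex{1,1,0,3} = 2
G_A(20) = 2.
Pile B, S = {1, 3, 6, 8}:
n :  0  1  2  3  4  5  6  7  8  9 10
G :  0  1  0  1  0  1  2  3  2  0  1
G_B(10) = 1.
Combined Grundy value = 2 ⊕ 1 = 3.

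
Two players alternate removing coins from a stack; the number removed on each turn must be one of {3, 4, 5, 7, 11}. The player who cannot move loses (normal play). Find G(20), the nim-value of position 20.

2

n :  0  1  2  3  4  5  6  7  8  9 10 11 12 13 14 15 16 17 18 19 20
G :  0  0  0  1  1  1  2  2  2  3  0  3  4  1  4  5  0  3  0  1  2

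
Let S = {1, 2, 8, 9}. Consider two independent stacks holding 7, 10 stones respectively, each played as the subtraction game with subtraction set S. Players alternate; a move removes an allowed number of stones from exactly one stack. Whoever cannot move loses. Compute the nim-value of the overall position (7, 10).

All stacks use S = {1, 2, 8, 9}:
n :  0  1  2  3  4  5  6  7  8  9 10
G :  0  1  2  0  1  2  0  1  2  3  0
Stack A: G(7) = 1.
Stack B: G(10) = 0.
Combined Grundy value = 1 ⊕ 0 = 1.

1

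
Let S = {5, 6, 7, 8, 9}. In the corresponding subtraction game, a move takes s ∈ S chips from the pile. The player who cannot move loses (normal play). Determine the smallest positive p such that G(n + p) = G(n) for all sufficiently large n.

14

n :  0  1  2  3  4  5  6  7  8  9 10 11 12 13 14 15 16 17 18 19 20 21 22 23 24 25 26 27 28 29
G :  0  0  0  0  0  1  1  1  1  1  2  2  2  2  0  0  0  0  0  1  1  1  1  1  2  2  2  2  0  0
G(n+14) = G(n) holds for n = 0,…,8 (a full window of length max(S) = 9), so the sequence is purely periodic with period 14.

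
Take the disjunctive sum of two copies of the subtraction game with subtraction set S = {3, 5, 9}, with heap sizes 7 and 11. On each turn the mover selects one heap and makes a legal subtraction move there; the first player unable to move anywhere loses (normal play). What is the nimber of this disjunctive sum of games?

All heaps use S = {3, 5, 9}:
G(0) = 0
G(1) = mex{} = 0
G(2) = mex{} = 0
G(3) = mex{0} = 1
G(4) = mex{0} = 1
G(5) = mex{0,0} = 1
G(6) = mex{1,0} = 2
G(7) = mex{1,0} = 2
G(8) = mex{1,1} = 0
G(9) = mex{2,1,0} = 3
G(10) = mex{2,1,0} = 3
G(11) = mex{0,2,0} = 1
Heap A: G(7) = 2.
Heap B: G(11) = 1.
Combined Grundy value = 2 ⊕ 1 = 3.

3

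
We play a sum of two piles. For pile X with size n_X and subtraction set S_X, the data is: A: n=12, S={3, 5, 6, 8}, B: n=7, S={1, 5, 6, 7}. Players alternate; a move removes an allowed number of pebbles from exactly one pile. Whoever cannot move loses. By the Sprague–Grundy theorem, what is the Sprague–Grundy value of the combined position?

Pile A, S = {3, 5, 6, 8}:
n :  0  1  2  3  4  5  6  7  8  9 10 11 12
G :  0  0  0  1  1  1  2  2  2  3  3  0  0
G_A(12) = 0.
Pile B, S = {1, 5, 6, 7}:
G(0) = 0
G(1) = mex{0} = 1
G(2) = mex{1} = 0
G(3) = mex{0} = 1
G(4) = mex{1} = 0
G(5) = mex{0,0} = 1
G(6) = mex{1,1,0} = 2
G(7) = mex{2,0,1,0} = 3
G_B(7) = 3.
Combined Grundy value = 0 ⊕ 3 = 3.

3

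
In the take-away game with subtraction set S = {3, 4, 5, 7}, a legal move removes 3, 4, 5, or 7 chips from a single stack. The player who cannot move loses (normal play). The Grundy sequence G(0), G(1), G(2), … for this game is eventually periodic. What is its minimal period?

10

G(0) = 0
G(1) = mex{} = 0
G(2) = mex{} = 0
G(3) = mex{0} = 1
G(4) = mex{0,0} = 1
G(5) = mex{0,0,0} = 1
G(6) = mex{1,0,0} = 2
G(7) = mex{1,1,0,0} = 2
G(8) = mex{1,1,1,0} = 2
G(9) = mex{2,1,1,0} = 3
G(10) = mex{2,2,1,1} = 0
G(11) = mex{2,2,2,1} = 0
G(12) = mex{3,2,2,1} = 0
G(13) = mex{0,3,2,2} = 1
G(14) = mex{0,0,3,2} = 1
G(15) = mex{0,0,0,2} = 1
G(16) = mex{1,0,0,3} = 2
G(17) = mex{1,1,0,0} = 2
G(18) = mex{1,1,1,0} = 2
G(19) = mex{2,1,1,0} = 3
G(20) = mex{2,2,1,1} = 0
G(21) = mex{2,2,2,1} = 0
G(n+10) = G(n) holds for n = 0,…,6 (a full window of length max(S) = 7), so the sequence is purely periodic with period 10.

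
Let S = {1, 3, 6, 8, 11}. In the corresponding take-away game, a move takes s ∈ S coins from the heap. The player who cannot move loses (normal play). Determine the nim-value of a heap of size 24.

1

G(0) = 0
G(1) = mex{0} = 1
G(2) = mex{1} = 0
G(3) = mex{0,0} = 1
G(4) = mex{1,1} = 0
G(5) = mex{0,0} = 1
G(6) = mex{1,1,0} = 2
G(7) = mex{2,0,1} = 3
G(8) = mex{3,1,0,0} = 2
G(9) = mex{2,2,1,1} = 0
G(10) = mex{0,3,0,0} = 1
G(11) = mex{1,2,1,1,0} = 3
G(12) = mex{3,0,2,0,1} = 4
G(13) = mex{4,1,3,1,0} = 2
G(14) = mex{2,3,2,2,1} = 0
G(15) = mex{0,4,0,3,0} = 1
G(16) = mex{1,2,1,2,1} = 0
G(17) = mex{0,0,3,0,2} = 1
G(18) = mex{1,1,4,1,3} = 0
G(19) = mex{0,0,2,3,2} = 1
G(20) = mex{1,1,0,4,0} = 2
G(21) = mex{2,0,1,2,1} = 3
G(22) = mex{3,1,0,0,3} = 2
G(23) = mex{2,2,1,1,4} = 0
G(24) = mex{0,3,0,0,2} = 1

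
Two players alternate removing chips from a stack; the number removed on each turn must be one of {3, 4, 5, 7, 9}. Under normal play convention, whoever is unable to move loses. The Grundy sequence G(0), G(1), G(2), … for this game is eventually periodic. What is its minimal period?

n :  0  1  2  3  4  5  6  7  8  9 10 11 12 13 14 15 16 17 18 19 20 21 22 23 24 25
G :  0  0  0  1  1  1  2  2  2  3  3  3  0  0  0  1  1  1  2  2  2  3  3  3  0  0
G(n+12) = G(n) holds for n = 0,…,8 (a full window of length max(S) = 9), so the sequence is purely periodic with period 12.

12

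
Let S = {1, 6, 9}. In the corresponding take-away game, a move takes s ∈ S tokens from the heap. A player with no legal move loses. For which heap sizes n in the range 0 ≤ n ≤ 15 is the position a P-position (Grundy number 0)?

n :  0  1  2  3  4  5  6  7  8  9 10 11 12 13 14 15
G :  0  1  0  1  0  1  2  0  1  2  3  2  0  1  0  1
P-positions are exactly the n with G(n) = 0.

0, 2, 4, 7, 12, 14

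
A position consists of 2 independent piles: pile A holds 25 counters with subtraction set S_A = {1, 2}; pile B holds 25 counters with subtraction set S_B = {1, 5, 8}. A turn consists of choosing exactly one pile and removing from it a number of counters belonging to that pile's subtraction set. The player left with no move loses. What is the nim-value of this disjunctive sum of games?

3

Pile A, S = {1, 2}:
n :  0  1  2  3  4  5  6  7  8  9 10 11 12 13 14 15 16 17 18 19 20 21 22 23 24 25
G :  0  1  2  0  1  2  0  1  2  0  1  2  0  1  2  0  1  2  0  1  2  0  1  2  0  1
G_A(25) = 1.
Pile B, S = {1, 5, 8}:
G(0) = 0
G(1) = mex{0} = 1
G(2) = mex{1} = 0
G(3) = mex{0} = 1
G(4) = mex{1} = 0
G(5) = mex{0,0} = 1
G(6) = mex{1,1} = 0
G(7) = mex{0,0} = 1
G(8) = mex{1,1,0} = 2
G(9) = mex{2,0,1} = 3
G(10) = mex{3,1,0} = 2
G(11) = mex{2,0,1} = 3
G(12) = mex{3,1,0} = 2
G(13) = mex{2,2,1} = 0
G(14) = mex{0,3,0} = 1
G(15) = mex{1,2,1} = 0
G(16) = mex{0,3,2} = 1
G(17) = mex{1,2,3} = 0
G(18) = mex{0,0,2} = 1
G(19) = mex{1,1,3} = 0
G(20) = mex{0,0,2} = 1
G(21) = mex{1,1,0} = 2
G(22) = mex{2,0,1} = 3
G(23) = mex{3,1,0} = 2
G(24) = mex{2,0,1} = 3
G(25) = mex{3,1,0} = 2
G_B(25) = 2.
Combined Grundy value = 1 ⊕ 2 = 3.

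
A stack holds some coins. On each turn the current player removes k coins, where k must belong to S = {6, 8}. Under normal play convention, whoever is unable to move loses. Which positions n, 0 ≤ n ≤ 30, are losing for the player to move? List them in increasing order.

0, 1, 2, 3, 4, 5, 14, 15, 16, 17, 18, 19, 28, 29, 30

n :  0  1  2  3  4  5  6  7  8  9 10 11 12 13 14 15 16 17 18 19 20 21 22 23 24 25 26 27 28 29 30
G :  0  0  0  0  0  0  1  1  1  1  1  1  2  2  0  0  0  0  0  0  1  1  1  1  1  1  2  2  0  0  0
P-positions are exactly the n with G(n) = 0.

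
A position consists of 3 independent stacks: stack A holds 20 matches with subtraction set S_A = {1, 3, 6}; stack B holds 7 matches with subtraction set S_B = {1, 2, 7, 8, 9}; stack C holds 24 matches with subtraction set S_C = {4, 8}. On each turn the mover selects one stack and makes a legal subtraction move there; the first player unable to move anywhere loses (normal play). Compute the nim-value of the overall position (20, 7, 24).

1

Stack A, S = {1, 3, 6}:
G(0) = 0
G(1) = mex{0} = 1
G(2) = mex{1} = 0
G(3) = mex{0,0} = 1
G(4) = mex{1,1} = 0
G(5) = mex{0,0} = 1
G(6) = mex{1,1,0} = 2
G(7) = mex{2,0,1} = 3
G(8) = mex{3,1,0} = 2
G(9) = mex{2,2,1} = 0
G(10) = mex{0,3,0} = 1
G(11) = mex{1,2,1} = 0
G(12) = mex{0,0,2} = 1
G(13) = mex{1,1,3} = 0
G(14) = mex{0,0,2} = 1
G(15) = mex{1,1,0} = 2
G(16) = mex{2,0,1} = 3
G(17) = mex{3,1,0} = 2
G(18) = mex{2,2,1} = 0
G(19) = mex{0,3,0} = 1
G(20) = mex{1,2,1} = 0
G_A(20) = 0.
Stack B, S = {1, 2, 7, 8, 9}:
n : 0 1 2 3 4 5 6 7
G : 0 1 2 0 1 2 0 1
G_B(7) = 1.
Stack C, S = {4, 8}:
G(0) = 0
G(1) = mex{} = 0
G(2) = mex{} = 0
G(3) = mex{} = 0
G(4) = mex{0} = 1
G(5) = mex{0} = 1
G(6) = mex{0} = 1
G(7) = mex{0} = 1
G(8) = mex{1,0} = 2
G(9) = mex{1,0} = 2
G(10) = mex{1,0} = 2
G(11) = mex{1,0} = 2
G(12) = mex{2,1} = 0
G(13) = mex{2,1} = 0
G(14) = mex{2,1} = 0
G(15) = mex{2,1} = 0
G(16) = mex{0,2} = 1
G(17) = mex{0,2} = 1
G(18) = mex{0,2} = 1
G(19) = mex{0,2} = 1
G(20) = mex{1,0} = 2
G(21) = mex{1,0} = 2
G(22) = mex{1,0} = 2
G(23) = mex{1,0} = 2
G(24) = mex{2,1} = 0
G_C(24) = 0.
Combined Grundy value = 0 ⊕ 1 ⊕ 0 = 1.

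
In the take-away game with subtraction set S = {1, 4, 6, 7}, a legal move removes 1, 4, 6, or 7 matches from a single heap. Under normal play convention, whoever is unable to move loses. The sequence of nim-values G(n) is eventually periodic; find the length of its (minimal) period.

13

n :  0  1  2  3  4  5  6  7  8  9 10 11 12 13 14 15 16 17 18 19 20 21 22 23 24 25 26 27
G :  0  1  0  1  2  0  1  2  3  2  0  1  2  0  1  0  1  2  0  1  2  3  2  0  1  2  0  1
G(n+13) = G(n) holds for n = 0,…,6 (a full window of length max(S) = 7), so the sequence is purely periodic with period 13.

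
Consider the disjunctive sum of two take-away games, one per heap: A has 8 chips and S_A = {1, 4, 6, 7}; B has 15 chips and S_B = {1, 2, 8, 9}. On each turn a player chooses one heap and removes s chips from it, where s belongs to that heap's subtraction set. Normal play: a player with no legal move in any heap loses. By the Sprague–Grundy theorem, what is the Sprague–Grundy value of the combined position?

Heap A, S = {1, 4, 6, 7}:
G(0) = 0
G(1) = mex{0} = 1
G(2) = mex{1} = 0
G(3) = mex{0} = 1
G(4) = mex{1,0} = 2
G(5) = mex{2,1} = 0
G(6) = mex{0,0,0} = 1
G(7) = mex{1,1,1,0} = 2
G(8) = mex{2,2,0,1} = 3
G_A(8) = 3.
Heap B, S = {1, 2, 8, 9}:
n :  0  1  2  3  4  5  6  7  8  9 10 11 12 13 14 15
G :  0  1  2  0  1  2  0  1  2  3  0  1  2  0  1  2
G_B(15) = 2.
Combined Grundy value = 3 ⊕ 2 = 1.

1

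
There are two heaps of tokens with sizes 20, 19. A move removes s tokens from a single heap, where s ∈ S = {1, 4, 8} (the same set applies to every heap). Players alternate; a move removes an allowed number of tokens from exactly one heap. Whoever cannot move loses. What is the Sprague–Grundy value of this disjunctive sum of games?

1

All heaps use S = {1, 4, 8}:
n :  0  1  2  3  4  5  6  7  8  9 10 11 12 13 14 15 16 17 18 19 20
G :  0  1  0  1  2  0  1  0  1  2  3  2  0  1  0  1  2  0  1  0  1
Heap A: G(20) = 1.
Heap B: G(19) = 0.
Combined Grundy value = 1 ⊕ 0 = 1.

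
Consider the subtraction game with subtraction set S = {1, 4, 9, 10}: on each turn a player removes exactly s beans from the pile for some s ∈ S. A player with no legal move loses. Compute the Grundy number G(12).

3

n :  0  1  2  3  4  5  6  7  8  9 10 11 12
G :  0  1  0  1  2  0  1  0  1  2  3  2  3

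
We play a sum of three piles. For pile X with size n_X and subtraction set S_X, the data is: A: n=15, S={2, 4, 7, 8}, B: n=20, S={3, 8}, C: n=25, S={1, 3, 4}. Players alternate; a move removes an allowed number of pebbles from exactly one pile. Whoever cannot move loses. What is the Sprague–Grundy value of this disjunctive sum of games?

Pile A, S = {2, 4, 7, 8}:
n :  0  1  2  3  4  5  6  7  8  9 10 11 12 13 14 15
G :  0  0  1  1  2  2  0  3  1  4  2  0  0  1  1  2
G_A(15) = 2.
Pile B, S = {3, 8}:
G(0) = 0
G(1) = mex{} = 0
G(2) = mex{} = 0
G(3) = mex{0} = 1
G(4) = mex{0} = 1
G(5) = mex{0} = 1
G(6) = mex{1} = 0
G(7) = mex{1} = 0
G(8) = mex{1,0} = 2
G(9) = mex{0,0} = 1
G(10) = mex{0,0} = 1
G(11) = mex{2,1} = 0
G(12) = mex{1,1} = 0
G(13) = mex{1,1} = 0
G(14) = mex{0,0} = 1
G(15) = mex{0,0} = 1
G(16) = mex{0,2} = 1
G(17) = mex{1,1} = 0
G(18) = mex{1,1} = 0
G(19) = mex{1,0} = 2
G(20) = mex{0,0} = 1
G_B(20) = 1.
Pile C, S = {1, 3, 4}:
n :  0  1  2  3  4  5  6  7  8  9 10 11 12 13 14 15 16 17 18 19 20 21 22 23 24 25
G :  0  1  0  1  2  3  2  0  1  0  1  2  3  2  0  1  0  1  2  3  2  0  1  0  1  2
G_C(25) = 2.
Combined Grundy value = 2 ⊕ 1 ⊕ 2 = 1.

1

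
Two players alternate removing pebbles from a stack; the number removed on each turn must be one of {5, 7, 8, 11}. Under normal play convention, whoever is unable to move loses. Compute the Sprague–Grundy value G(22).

1

G(0) = 0
G(1) = mex{} = 0
G(2) = mex{} = 0
G(3) = mex{} = 0
G(4) = mex{} = 0
G(5) = mex{0} = 1
G(6) = mex{0} = 1
G(7) = mex{0,0} = 1
G(8) = mex{0,0,0} = 1
G(9) = mex{0,0,0} = 1
G(10) = mex{1,0,0} = 2
G(11) = mex{1,0,0,0} = 2
G(12) = mex{1,1,0,0} = 2
G(13) = mex{1,1,1,0} = 2
G(14) = mex{1,1,1,0} = 2
G(15) = mex{2,1,1,0} = 3
G(16) = mex{2,1,1,1} = 0
G(17) = mex{2,2,1,1} = 0
G(18) = mex{2,2,2,1} = 0
G(19) = mex{2,2,2,1} = 0
G(20) = mex{3,2,2,1} = 0
G(21) = mex{0,2,2,2} = 1
G(22) = mex{0,3,2,2} = 1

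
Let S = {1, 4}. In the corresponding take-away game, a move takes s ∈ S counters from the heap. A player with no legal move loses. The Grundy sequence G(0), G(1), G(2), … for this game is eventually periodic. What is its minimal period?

5

n :  0  1  2  3  4  5  6  7  8  9 10 11 12 13 14
G :  0  1  0  1  2  0  1  0  1  2  0  1  0  1  2
G(n+5) = G(n) holds for n = 0,…,3 (a full window of length max(S) = 4), so the sequence is purely periodic with period 5.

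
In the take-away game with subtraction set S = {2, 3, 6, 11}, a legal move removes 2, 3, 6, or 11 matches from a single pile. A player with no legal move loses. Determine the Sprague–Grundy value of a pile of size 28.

G(0) = 0
G(1) = mex{} = 0
G(2) = mex{0} = 1
G(3) = mex{0,0} = 1
G(4) = mex{1,0} = 2
G(5) = mex{1,1} = 0
G(6) = mex{2,1,0} = 3
G(7) = mex{0,2,0} = 1
G(8) = mex{3,0,1} = 2
G(9) = mex{1,3,1} = 0
G(10) = mex{2,1,2} = 0
G(11) = mex{0,2,0,0} = 1
G(12) = mex{0,0,3,0} = 1
G(13) = mex{1,0,1,1} = 2
G(14) = mex{1,1,2,1} = 0
G(15) = mex{2,1,0,2} = 3
G(16) = mex{0,2,0,0} = 1
G(17) = mex{3,0,1,3} = 2
G(18) = mex{1,3,1,1} = 0
G(19) = mex{2,1,2,2} = 0
G(20) = mex{0,2,0,0} = 1
G(21) = mex{0,0,3,0} = 1
G(22) = mex{1,0,1,1} = 2
G(23) = mex{1,1,2,1} = 0
G(24) = mex{2,1,0,2} = 3
G(25) = mex{0,2,0,0} = 1
G(26) = mex{3,0,1,3} = 2
G(27) = mex{1,3,1,1} = 0
G(28) = mex{2,1,2,2} = 0

0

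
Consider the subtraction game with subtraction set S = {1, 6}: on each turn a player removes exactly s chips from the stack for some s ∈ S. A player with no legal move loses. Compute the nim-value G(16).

0

G(0) = 0
G(1) = mex{0} = 1
G(2) = mex{1} = 0
G(3) = mex{0} = 1
G(4) = mex{1} = 0
G(5) = mex{0} = 1
G(6) = mex{1,0} = 2
G(7) = mex{2,1} = 0
G(8) = mex{0,0} = 1
G(9) = mex{1,1} = 0
G(10) = mex{0,0} = 1
G(11) = mex{1,1} = 0
G(12) = mex{0,2} = 1
G(13) = mex{1,0} = 2
G(14) = mex{2,1} = 0
G(15) = mex{0,0} = 1
G(16) = mex{1,1} = 0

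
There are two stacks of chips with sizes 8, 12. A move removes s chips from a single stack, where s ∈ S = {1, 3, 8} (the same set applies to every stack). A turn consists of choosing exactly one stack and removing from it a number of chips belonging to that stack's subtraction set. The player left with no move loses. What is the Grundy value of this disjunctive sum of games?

3

All stacks use S = {1, 3, 8}:
n :  0  1  2  3  4  5  6  7  8  9 10 11 12
G :  0  1  0  1  0  1  0  1  2  3  2  0  1
Stack A: G(8) = 2.
Stack B: G(12) = 1.
Combined Grundy value = 2 ⊕ 1 = 3.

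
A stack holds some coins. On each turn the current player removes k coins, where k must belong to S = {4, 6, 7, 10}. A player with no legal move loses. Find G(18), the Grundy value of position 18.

1

G(0) = 0
G(1) = mex{} = 0
G(2) = mex{} = 0
G(3) = mex{} = 0
G(4) = mex{0} = 1
G(5) = mex{0} = 1
G(6) = mex{0,0} = 1
G(7) = mex{0,0,0} = 1
G(8) = mex{1,0,0} = 2
G(9) = mex{1,0,0} = 2
G(10) = mex{1,1,0,0} = 2
G(11) = mex{1,1,1,0} = 2
G(12) = mex{2,1,1,0} = 3
G(13) = mex{2,1,1,0} = 3
G(14) = mex{2,2,1,1} = 0
G(15) = mex{2,2,2,1} = 0
G(16) = mex{3,2,2,1} = 0
G(17) = mex{3,2,2,1} = 0
G(18) = mex{0,3,2,2} = 1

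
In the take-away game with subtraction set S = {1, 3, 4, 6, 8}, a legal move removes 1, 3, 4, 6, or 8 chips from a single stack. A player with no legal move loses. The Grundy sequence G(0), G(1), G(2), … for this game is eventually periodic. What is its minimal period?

7

n :  0  1  2  3  4  5  6  7  8  9 10 11 12 13 14 15 16
G :  0  1  0  1  2  3  2  0  1  0  1  2  3  2  0  1  0
G(n+7) = G(n) holds for n = 0,…,7 (a full window of length max(S) = 8), so the sequence is purely periodic with period 7.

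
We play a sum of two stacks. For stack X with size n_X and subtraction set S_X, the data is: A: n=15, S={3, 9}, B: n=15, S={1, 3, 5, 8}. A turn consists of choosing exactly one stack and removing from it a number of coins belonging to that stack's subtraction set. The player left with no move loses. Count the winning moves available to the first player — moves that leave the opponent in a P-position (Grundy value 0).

4

Stack A, S = {3, 9}:
n :  0  1  2  3  4  5  6  7  8  9 10 11 12 13 14 15
G :  0  0  0  1  1  1  0  0  0  1  1  1  0  0  0  1
G_A(15) = 1.
Stack B, S = {1, 3, 5, 8}:
G(0) = 0
G(1) = mex{0} = 1
G(2) = mex{1} = 0
G(3) = mex{0,0} = 1
G(4) = mex{1,1} = 0
G(5) = mex{0,0,0} = 1
G(6) = mex{1,1,1} = 0
G(7) = mex{0,0,0} = 1
G(8) = mex{1,1,1,0} = 2
G(9) = mex{2,0,0,1} = 3
G(10) = mex{3,1,1,0} = 2
G(11) = mex{2,2,0,1} = 3
G(12) = mex{3,3,1,0} = 2
G(13) = mex{2,2,2,1} = 0
G(14) = mex{0,3,3,0} = 1
G(15) = mex{1,2,2,1} = 0
G_B(15) = 0.
Combined Grundy value = 1 ⊕ 0 = 1.
A winning move leaves total XOR = 0, i.e. changes one component's Grundy value g to g ⊕ X where X is the current total.
Stack A: need g' = 1⊕1 = 0. Options: 15−3→G=0, 15−9→G=0. Hits: 2.
Stack B: need g' = 0⊕1 = 1. Options: 15−1→G=1, 15−3→G=2, 15−5→G=2, 15−8→G=1. Hits: 2.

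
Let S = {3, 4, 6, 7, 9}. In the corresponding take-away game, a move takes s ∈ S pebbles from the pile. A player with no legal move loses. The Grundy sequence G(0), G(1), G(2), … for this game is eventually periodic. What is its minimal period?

12

G(0) = 0
G(1) = mex{} = 0
G(2) = mex{} = 0
G(3) = mex{0} = 1
G(4) = mex{0,0} = 1
G(5) = mex{0,0} = 1
G(6) = mex{1,0,0} = 2
G(7) = mex{1,1,0,0} = 2
G(8) = mex{1,1,0,0} = 2
G(9) = mex{2,1,1,0,0} = 3
G(10) = mex{2,2,1,1,0} = 3
G(11) = mex{2,2,1,1,0} = 3
G(12) = mex{3,2,2,1,1} = 0
G(13) = mex{3,3,2,2,1} = 0
G(14) = mex{3,3,2,2,1} = 0
G(15) = mex{0,3,3,2,2} = 1
G(16) = mex{0,0,3,3,2} = 1
G(17) = mex{0,0,3,3,2} = 1
G(18) = mex{1,0,0,3,3} = 2
G(19) = mex{1,1,0,0,3} = 2
G(20) = mex{1,1,0,0,3} = 2
G(21) = mex{2,1,1,0,0} = 3
G(22) = mex{2,2,1,1,0} = 3
G(23) = mex{2,2,1,1,0} = 3
G(24) = mex{3,2,2,1,1} = 0
G(25) = mex{3,3,2,2,1} = 0
G(n+12) = G(n) holds for n = 0,…,8 (a full window of length max(S) = 9), so the sequence is purely periodic with period 12.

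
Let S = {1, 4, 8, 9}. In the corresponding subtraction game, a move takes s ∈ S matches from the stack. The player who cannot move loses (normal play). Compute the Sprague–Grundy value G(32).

3

G(0) = 0
G(1) = mex{0} = 1
G(2) = mex{1} = 0
G(3) = mex{0} = 1
G(4) = mex{1,0} = 2
G(5) = mex{2,1} = 0
G(6) = mex{0,0} = 1
G(7) = mex{1,1} = 0
G(8) = mex{0,2,0} = 1
G(9) = mex{1,0,1,0} = 2
G(10) = mex{2,1,0,1} = 3
G(11) = mex{3,0,1,0} = 2
G(12) = mex{2,1,2,1} = 0
G(13) = mex{0,2,0,2} = 1
G(14) = mex{1,3,1,0} = 2
G(15) = mex{2,2,0,1} = 3
G(16) = mex{3,0,1,0} = 2
G(17) = mex{2,1,2,1} = 0
G(18) = mex{0,2,3,2} = 1
G(19) = mex{1,3,2,3} = 0
G(20) = mex{0,2,0,2} = 1
G(21) = mex{1,0,1,0} = 2
G(22) = mex{2,1,2,1} = 0
G(23) = mex{0,0,3,2} = 1
G(24) = mex{1,1,2,3} = 0
G(25) = mex{0,2,0,2} = 1
G(26) = mex{1,0,1,0} = 2
G(27) = mex{2,1,0,1} = 3
G(28) = mex{3,0,1,0} = 2
G(29) = mex{2,1,2,1} = 0
G(30) = mex{0,2,0,2} = 1
G(31) = mex{1,3,1,0} = 2
G(32) = mex{2,2,0,1} = 3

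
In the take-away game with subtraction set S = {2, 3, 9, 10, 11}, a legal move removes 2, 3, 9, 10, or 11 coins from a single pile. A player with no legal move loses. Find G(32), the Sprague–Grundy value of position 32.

n :  0  1  2  3  4  5  6  7  8  9 10 11 12 13 14 15 16 17 18 19 20 21 22 23 24 25 26 27 28 29 30 31 32
G :  0  0  1  1  2  0  0  1  1  2  2  3  3  0  4  1  2  2  0  0  1  1  2  2  3  0  0  1  1  2  2  0  0

0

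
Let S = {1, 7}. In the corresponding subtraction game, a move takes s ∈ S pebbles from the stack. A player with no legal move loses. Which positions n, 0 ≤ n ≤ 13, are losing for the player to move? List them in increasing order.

n :  0  1  2  3  4  5  6  7  8  9 10 11 12 13
G :  0  1  0  1  0  1  0  1  0  1  0  1  0  1
P-positions are exactly the n with G(n) = 0.

0, 2, 4, 6, 8, 10, 12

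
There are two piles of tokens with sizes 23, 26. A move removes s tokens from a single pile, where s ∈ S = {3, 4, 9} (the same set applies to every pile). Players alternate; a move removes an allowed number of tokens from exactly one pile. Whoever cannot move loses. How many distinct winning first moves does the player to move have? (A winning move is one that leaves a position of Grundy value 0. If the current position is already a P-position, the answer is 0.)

4

All piles use S = {3, 4, 9}:
G(0) = 0
G(1) = mex{} = 0
G(2) = mex{} = 0
G(3) = mex{0} = 1
G(4) = mex{0,0} = 1
G(5) = mex{0,0} = 1
G(6) = mex{1,0} = 2
G(7) = mex{1,1} = 0
G(8) = mex{1,1} = 0
G(9) = mex{2,1,0} = 3
G(10) = mex{0,2,0} = 1
G(11) = mex{0,0,0} = 1
G(12) = mex{3,0,1} = 2
G(13) = mex{1,3,1} = 0
G(14) = mex{1,1,1} = 0
G(15) = mex{2,1,2} = 0
G(16) = mex{0,2,0} = 1
G(17) = mex{0,0,0} = 1
G(18) = mex{0,0,3} = 1
G(19) = mex{1,0,1} = 2
G(20) = mex{1,1,1} = 0
G(21) = mex{1,1,2} = 0
G(22) = mex{2,1,0} = 3
G(23) = mex{0,2,0} = 1
G(24) = mex{0,0,0} = 1
G(25) = mex{3,0,1} = 2
G(26) = mex{1,3,1} = 0
Pile A: G(23) = 1.
Pile B: G(26) = 0.
Combined Grundy value = 1 ⊕ 0 = 1.
A winning move leaves total XOR = 0, i.e. changes one component's Grundy value g to g ⊕ X where X is the current total.
Pile A: need g' = 1⊕1 = 0. Options: 23−3→G=0, 23−4→G=2, 23−9→G=0. Hits: 2.
Pile B: need g' = 0⊕1 = 1. Options: 26−3→G=1, 26−4→G=3, 26−9→G=1. Hits: 2.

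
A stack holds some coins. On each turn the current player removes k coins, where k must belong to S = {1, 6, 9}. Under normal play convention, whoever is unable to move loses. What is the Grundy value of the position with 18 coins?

n :  0  1  2  3  4  5  6  7  8  9 10 11 12 13 14 15 16 17 18
G :  0  1  0  1  0  1  2  0  1  2  3  2  0  1  0  1  2  0  1

1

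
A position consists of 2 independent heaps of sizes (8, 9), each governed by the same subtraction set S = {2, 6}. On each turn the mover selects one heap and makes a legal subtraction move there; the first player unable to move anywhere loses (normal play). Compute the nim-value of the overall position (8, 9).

0

All heaps use S = {2, 6}:
G(0) = 0
G(1) = mex{} = 0
G(2) = mex{0} = 1
G(3) = mex{0} = 1
G(4) = mex{1} = 0
G(5) = mex{1} = 0
G(6) = mex{0,0} = 1
G(7) = mex{0,0} = 1
G(8) = mex{1,1} = 0
G(9) = mex{1,1} = 0
Heap A: G(8) = 0.
Heap B: G(9) = 0.
Combined Grundy value = 0 ⊕ 0 = 0.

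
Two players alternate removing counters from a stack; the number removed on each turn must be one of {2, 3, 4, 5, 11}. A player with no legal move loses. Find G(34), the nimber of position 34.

3

G(0) = 0
G(1) = mex{} = 0
G(2) = mex{0} = 1
G(3) = mex{0,0} = 1
G(4) = mex{1,0,0} = 2
G(5) = mex{1,1,0,0} = 2
G(6) = mex{2,1,1,0} = 3
G(7) = mex{2,2,1,1} = 0
G(8) = mex{3,2,2,1} = 0
G(9) = mex{0,3,2,2} = 1
G(10) = mex{0,0,3,2} = 1
G(11) = mex{1,0,0,3,0} = 2
G(12) = mex{1,1,0,0,0} = 2
G(13) = mex{2,1,1,0,1} = 3
G(14) = mex{2,2,1,1,1} = 0
G(15) = mex{3,2,2,1,2} = 0
G(16) = mex{0,3,2,2,2} = 1
G(17) = mex{0,0,3,2,3} = 1
G(18) = mex{1,0,0,3,0} = 2
G(19) = mex{1,1,0,0,0} = 2
G(20) = mex{2,1,1,0,1} = 3
G(21) = mex{2,2,1,1,1} = 0
G(22) = mex{3,2,2,1,2} = 0
G(23) = mex{0,3,2,2,2} = 1
G(24) = mex{0,0,3,2,3} = 1
G(25) = mex{1,0,0,3,0} = 2
G(26) = mex{1,1,0,0,0} = 2
G(27) = mex{2,1,1,0,1} = 3
G(28) = mex{2,2,1,1,1} = 0
G(29) = mex{3,2,2,1,2} = 0
G(30) = mex{0,3,2,2,2} = 1
G(31) = mex{0,0,3,2,3} = 1
G(32) = mex{1,0,0,3,0} = 2
G(33) = mex{1,1,0,0,0} = 2
G(34) = mex{2,1,1,0,1} = 3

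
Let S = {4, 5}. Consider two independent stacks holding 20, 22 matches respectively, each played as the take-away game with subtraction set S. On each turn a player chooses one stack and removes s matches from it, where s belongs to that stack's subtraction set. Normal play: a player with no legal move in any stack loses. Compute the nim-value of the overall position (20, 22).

All stacks use S = {4, 5}:
G(0) = 0
G(1) = mex{} = 0
G(2) = mex{} = 0
G(3) = mex{} = 0
G(4) = mex{0} = 1
G(5) = mex{0,0} = 1
G(6) = mex{0,0} = 1
G(7) = mex{0,0} = 1
G(8) = mex{1,0} = 2
G(9) = mex{1,1} = 0
G(10) = mex{1,1} = 0
G(11) = mex{1,1} = 0
G(12) = mex{2,1} = 0
G(13) = mex{0,2} = 1
G(14) = mex{0,0} = 1
G(15) = mex{0,0} = 1
G(16) = mex{0,0} = 1
G(17) = mex{1,0} = 2
G(18) = mex{1,1} = 0
G(19) = mex{1,1} = 0
G(20) = mex{1,1} = 0
G(21) = mex{2,1} = 0
G(22) = mex{0,2} = 1
Stack A: G(20) = 0.
Stack B: G(22) = 1.
Combined Grundy value = 0 ⊕ 1 = 1.

1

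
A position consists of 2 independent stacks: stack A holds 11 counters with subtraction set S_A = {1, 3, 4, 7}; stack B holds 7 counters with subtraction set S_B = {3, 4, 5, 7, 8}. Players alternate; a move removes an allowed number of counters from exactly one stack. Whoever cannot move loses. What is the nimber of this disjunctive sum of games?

3

Stack A, S = {1, 3, 4, 7}:
n :  0  1  2  3  4  5  6  7  8  9 10 11
G :  0  1  0  1  2  3  2  3  0  1  0  1
G_A(11) = 1.
Stack B, S = {3, 4, 5, 7, 8}:
n : 0 1 2 3 4 5 6 7
G : 0 0 0 1 1 1 2 2
G_B(7) = 2.
Combined Grundy value = 1 ⊕ 2 = 3.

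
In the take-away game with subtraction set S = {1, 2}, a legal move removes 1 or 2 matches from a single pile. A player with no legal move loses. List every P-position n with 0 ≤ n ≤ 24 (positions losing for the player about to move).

0, 3, 6, 9, 12, 15, 18, 21, 24

n :  0  1  2  3  4  5  6  7  8  9 10 11 12 13 14 15 16 17 18 19 20 21 22 23 24
G :  0  1  2  0  1  2  0  1  2  0  1  2  0  1  2  0  1  2  0  1  2  0  1  2  0
P-positions are exactly the n with G(n) = 0.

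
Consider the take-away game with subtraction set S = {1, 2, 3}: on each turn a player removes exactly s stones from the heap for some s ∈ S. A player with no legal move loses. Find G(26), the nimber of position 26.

G(0) = 0
G(1) = mex{0} = 1
G(2) = mex{1,0} = 2
G(3) = mex{2,1,0} = 3
G(4) = mex{3,2,1} = 0
G(5) = mex{0,3,2} = 1
G(6) = mex{1,0,3} = 2
G(7) = mex{2,1,0} = 3
G(8) = mex{3,2,1} = 0
G(9) = mex{0,3,2} = 1
G(10) = mex{1,0,3} = 2
G(11) = mex{2,1,0} = 3
G(12) = mex{3,2,1} = 0
G(13) = mex{0,3,2} = 1
G(14) = mex{1,0,3} = 2
G(15) = mex{2,1,0} = 3
G(16) = mex{3,2,1} = 0
G(17) = mex{0,3,2} = 1
G(18) = mex{1,0,3} = 2
G(19) = mex{2,1,0} = 3
G(20) = mex{3,2,1} = 0
G(21) = mex{0,3,2} = 1
G(22) = mex{1,0,3} = 2
G(23) = mex{2,1,0} = 3
G(24) = mex{3,2,1} = 0
G(25) = mex{0,3,2} = 1
G(26) = mex{1,0,3} = 2

2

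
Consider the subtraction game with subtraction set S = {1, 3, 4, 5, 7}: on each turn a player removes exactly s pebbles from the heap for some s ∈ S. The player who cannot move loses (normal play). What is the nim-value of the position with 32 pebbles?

0

n :  0  1  2  3  4  5  6  7  8  9 10 11 12 13 14 15 16 17 18 19 20 21 22 23 24 25 26 27 28 29 30 31 32
G :  0  1  0  1  2  3  2  3  0  1  0  1  2  3  2  3  0  1  0  1  2  3  2  3  0  1  0  1  2  3  2  3  0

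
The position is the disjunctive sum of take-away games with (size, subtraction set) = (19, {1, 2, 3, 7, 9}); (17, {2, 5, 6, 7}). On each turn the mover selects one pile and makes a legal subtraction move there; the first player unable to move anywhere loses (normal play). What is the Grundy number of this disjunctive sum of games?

Pile A, S = {1, 2, 3, 7, 9}:
n :  0  1  2  3  4  5  6  7  8  9 10 11 12 13 14 15 16 17 18 19
G :  0  1  2  3  0  1  2  3  0  1  2  3  0  1  2  3  0  1  2  3
G_A(19) = 3.
Pile B, S = {2, 5, 6, 7}:
n :  0  1  2  3  4  5  6  7  8  9 10 11 12 13 14 15 16 17
G :  0  0  1  1  0  2  1  3  2  2  3  3  0  0  1  1  0  2
G_B(17) = 2.
Combined Grundy value = 3 ⊕ 2 = 1.

1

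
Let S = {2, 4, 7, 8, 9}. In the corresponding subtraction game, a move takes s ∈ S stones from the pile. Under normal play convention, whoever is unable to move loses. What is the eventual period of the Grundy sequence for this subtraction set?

11

G(0) = 0
G(1) = mex{} = 0
G(2) = mex{0} = 1
G(3) = mex{0} = 1
G(4) = mex{1,0} = 2
G(5) = mex{1,0} = 2
G(6) = mex{2,1} = 0
G(7) = mex{2,1,0} = 3
G(8) = mex{0,2,0,0} = 1
G(9) = mex{3,2,1,0,0} = 4
G(10) = mex{1,0,1,1,0} = 2
G(11) = mex{4,3,2,1,1} = 0
G(12) = mex{2,1,2,2,1} = 0
G(13) = mex{0,4,0,2,2} = 1
G(14) = mex{0,2,3,0,2} = 1
G(15) = mex{1,0,1,3,0} = 2
G(16) = mex{1,0,4,1,3} = 2
G(17) = mex{2,1,2,4,1} = 0
G(18) = mex{2,1,0,2,4} = 3
G(19) = mex{0,2,0,0,2} = 1
G(20) = mex{3,2,1,0,0} = 4
G(21) = mex{1,0,1,1,0} = 2
G(22) = mex{4,3,2,1,1} = 0
G(23) = mex{2,1,2,2,1} = 0
G(n+11) = G(n) holds for n = 0,…,8 (a full window of length max(S) = 9), so the sequence is purely periodic with period 11.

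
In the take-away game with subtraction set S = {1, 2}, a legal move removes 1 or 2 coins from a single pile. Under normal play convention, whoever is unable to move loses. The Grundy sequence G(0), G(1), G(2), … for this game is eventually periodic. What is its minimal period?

G(0) = 0
G(1) = mex{0} = 1
G(2) = mex{1,0} = 2
G(3) = mex{2,1} = 0
G(4) = mex{0,2} = 1
G(5) = mex{1,0} = 2
G(6) = mex{2,1} = 0
G(7) = mex{0,2} = 1
G(8) = mex{1,0} = 2
G(9) = mex{2,1} = 0
G(10) = mex{0,2} = 1
G(11) = mex{1,0} = 2
G(12) = mex{2,1} = 0
G(13) = mex{0,2} = 1
G(14) = mex{1,0} = 2
G(n+3) = G(n) holds for n = 0,…,1 (a full window of length max(S) = 2), so the sequence is purely periodic with period 3.

3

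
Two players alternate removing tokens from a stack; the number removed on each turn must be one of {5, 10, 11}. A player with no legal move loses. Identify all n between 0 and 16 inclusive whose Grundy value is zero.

0, 1, 2, 3, 4, 16

G(0) = 0
G(1) = mex{} = 0
G(2) = mex{} = 0
G(3) = mex{} = 0
G(4) = mex{} = 0
G(5) = mex{0} = 1
G(6) = mex{0} = 1
G(7) = mex{0} = 1
G(8) = mex{0} = 1
G(9) = mex{0} = 1
G(10) = mex{1,0} = 2
G(11) = mex{1,0,0} = 2
G(12) = mex{1,0,0} = 2
G(13) = mex{1,0,0} = 2
G(14) = mex{1,0,0} = 2
G(15) = mex{2,1,0} = 3
G(16) = mex{2,1,1} = 0
P-positions are exactly the n with G(n) = 0.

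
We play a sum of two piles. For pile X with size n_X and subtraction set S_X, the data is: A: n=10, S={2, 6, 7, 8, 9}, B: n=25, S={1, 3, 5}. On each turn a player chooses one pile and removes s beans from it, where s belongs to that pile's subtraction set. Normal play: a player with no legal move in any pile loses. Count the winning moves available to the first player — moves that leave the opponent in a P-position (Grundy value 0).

Pile A, S = {2, 6, 7, 8, 9}:
G(0) = 0
G(1) = mex{} = 0
G(2) = mex{0} = 1
G(3) = mex{0} = 1
G(4) = mex{1} = 0
G(5) = mex{1} = 0
G(6) = mex{0,0} = 1
G(7) = mex{0,0,0} = 1
G(8) = mex{1,1,0,0} = 2
G(9) = mex{1,1,1,0,0} = 2
G(10) = mex{2,0,1,1,0} = 3
G_A(10) = 3.
Pile B, S = {1, 3, 5}:
n :  0  1  2  3  4  5  6  7  8  9 10 11 12 13 14 15 16 17 18 19 20 21 22 23 24 25
G :  0  1  0  1  0  1  0  1  0  1  0  1  0  1  0  1  0  1  0  1  0  1  0  1  0  1
G_B(25) = 1.
Combined Grundy value = 3 ⊕ 1 = 2.
A winning move leaves total XOR = 0, i.e. changes one component's Grundy value g to g ⊕ X where X is the current total.
Pile A: need g' = 3⊕2 = 1. Options: 10−2→G=2, 10−6→G=0, 10−7→G=1, 10−8→G=1, 10−9→G=0. Hits: 2.
Pile B: need g' = 1⊕2 = 3. Options: 25−1→G=0, 25−3→G=0, 25−5→G=0. Hits: 0.

2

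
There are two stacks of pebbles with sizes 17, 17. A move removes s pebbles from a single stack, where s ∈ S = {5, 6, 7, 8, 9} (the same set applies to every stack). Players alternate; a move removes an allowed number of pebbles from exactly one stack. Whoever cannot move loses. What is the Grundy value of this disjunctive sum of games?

All stacks use S = {5, 6, 7, 8, 9}:
G(0) = 0
G(1) = mex{} = 0
G(2) = mex{} = 0
G(3) = mex{} = 0
G(4) = mex{} = 0
G(5) = mex{0} = 1
G(6) = mex{0,0} = 1
G(7) = mex{0,0,0} = 1
G(8) = mex{0,0,0,0} = 1
G(9) = mex{0,0,0,0,0} = 1
G(10) = mex{1,0,0,0,0} = 2
G(11) = mex{1,1,0,0,0} = 2
G(12) = mex{1,1,1,0,0} = 2
G(13) = mex{1,1,1,1,0} = 2
G(14) = mex{1,1,1,1,1} = 0
G(15) = mex{2,1,1,1,1} = 0
G(16) = mex{2,2,1,1,1} = 0
G(17) = mex{2,2,2,1,1} = 0
Stack A: G(17) = 0.
Stack B: G(17) = 0.
Combined Grundy value = 0 ⊕ 0 = 0.

0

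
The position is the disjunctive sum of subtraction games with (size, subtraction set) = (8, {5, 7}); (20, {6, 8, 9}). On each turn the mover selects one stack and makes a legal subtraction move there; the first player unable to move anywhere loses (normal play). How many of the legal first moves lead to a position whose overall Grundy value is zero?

Stack A, S = {5, 7}:
n : 0 1 2 3 4 5 6 7 8
G : 0 0 0 0 0 1 1 1 1
G_A(8) = 1.
Stack B, S = {6, 8, 9}:
n :  0  1  2  3  4  5  6  7  8  9 10 11 12 13 14 15 16 17 18 19 20
G :  0  0  0  0  0  0  1  1  1  1  1  1  2  2  2  0  0  0  0  0  0
G_B(20) = 0.
Combined Grundy value = 1 ⊕ 0 = 1.
A winning move leaves total XOR = 0, i.e. changes one component's Grundy value g to g ⊕ X where X is the current total.
Stack A: need g' = 1⊕1 = 0. Options: 8−5→G=0, 8−7→G=0. Hits: 2.
Stack B: need g' = 0⊕1 = 1. Options: 20−6→G=2, 20−8→G=2, 20−9→G=1. Hits: 1.

3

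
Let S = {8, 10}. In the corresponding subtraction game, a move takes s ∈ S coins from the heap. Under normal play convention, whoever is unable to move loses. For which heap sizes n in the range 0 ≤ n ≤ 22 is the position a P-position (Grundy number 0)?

n :  0  1  2  3  4  5  6  7  8  9 10 11 12 13 14 15 16 17 18 19 20 21 22
G :  0  0  0  0  0  0  0  0  1  1  1  1  1  1  1  1  2  2  0  0  0  0  0
P-positions are exactly the n with G(n) = 0.

0, 1, 2, 3, 4, 5, 6, 7, 18, 19, 20, 21, 22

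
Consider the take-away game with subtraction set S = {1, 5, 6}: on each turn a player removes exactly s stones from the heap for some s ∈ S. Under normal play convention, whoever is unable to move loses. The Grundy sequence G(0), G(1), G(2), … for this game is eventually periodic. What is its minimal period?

G(0) = 0
G(1) = mex{0} = 1
G(2) = mex{1} = 0
G(3) = mex{0} = 1
G(4) = mex{1} = 0
G(5) = mex{0,0} = 1
G(6) = mex{1,1,0} = 2
G(7) = mex{2,0,1} = 3
G(8) = mex{3,1,0} = 2
G(9) = mex{2,0,1} = 3
G(10) = mex{3,1,0} = 2
G(11) = mex{2,2,1} = 0
G(12) = mex{0,3,2} = 1
G(13) = mex{1,2,3} = 0
G(14) = mex{0,3,2} = 1
G(15) = mex{1,2,3} = 0
G(16) = mex{0,0,2} = 1
G(17) = mex{1,1,0} = 2
G(18) = mex{2,0,1} = 3
G(19) = mex{3,1,0} = 2
G(20) = mex{2,0,1} = 3
G(21) = mex{3,1,0} = 2
G(22) = mex{2,2,1} = 0
G(23) = mex{0,3,2} = 1
G(n+11) = G(n) holds for n = 0,…,5 (a full window of length max(S) = 6), so the sequence is purely periodic with period 11.

11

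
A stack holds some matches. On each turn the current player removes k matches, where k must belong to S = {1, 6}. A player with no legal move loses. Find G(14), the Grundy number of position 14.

G(0) = 0
G(1) = mex{0} = 1
G(2) = mex{1} = 0
G(3) = mex{0} = 1
G(4) = mex{1} = 0
G(5) = mex{0} = 1
G(6) = mex{1,0} = 2
G(7) = mex{2,1} = 0
G(8) = mex{0,0} = 1
G(9) = mex{1,1} = 0
G(10) = mex{0,0} = 1
G(11) = mex{1,1} = 0
G(12) = mex{0,2} = 1
G(13) = mex{1,0} = 2
G(14) = mex{2,1} = 0

0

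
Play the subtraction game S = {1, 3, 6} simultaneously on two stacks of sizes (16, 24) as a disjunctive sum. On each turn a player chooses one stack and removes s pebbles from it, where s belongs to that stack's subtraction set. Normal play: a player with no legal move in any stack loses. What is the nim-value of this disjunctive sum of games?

All stacks use S = {1, 3, 6}:
n :  0  1  2  3  4  5  6  7  8  9 10 11 12 13 14 15 16 17 18 19 20 21 22 23 24
G :  0  1  0  1  0  1  2  3  2  0  1  0  1  0  1  2  3  2  0  1  0  1  0  1  2
Stack A: G(16) = 3.
Stack B: G(24) = 2.
Combined Grundy value = 3 ⊕ 2 = 1.

1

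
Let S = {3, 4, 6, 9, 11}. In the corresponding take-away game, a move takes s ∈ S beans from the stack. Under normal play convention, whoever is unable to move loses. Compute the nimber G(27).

4

n :  0  1  2  3  4  5  6  7  8  9 10 11 12 13 14 15 16 17 18 19 20 21 22 23 24 25 26 27
G :  0  0  0  1  1  1  2  2  2  3  3  3  4  4  0  0  0  1  1  1  2  2  2  3  3  3  4  4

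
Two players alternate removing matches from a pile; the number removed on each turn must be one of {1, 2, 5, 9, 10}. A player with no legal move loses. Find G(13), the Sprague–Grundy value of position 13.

4

G(0) = 0
G(1) = mex{0} = 1
G(2) = mex{1,0} = 2
G(3) = mex{2,1} = 0
G(4) = mex{0,2} = 1
G(5) = mex{1,0,0} = 2
G(6) = mex{2,1,1} = 0
G(7) = mex{0,2,2} = 1
G(8) = mex{1,0,0} = 2
G(9) = mex{2,1,1,0} = 3
G(10) = mex{3,2,2,1,0} = 4
G(11) = mex{4,3,0,2,1} = 5
G(12) = mex{5,4,1,0,2} = 3
G(13) = mex{3,5,2,1,0} = 4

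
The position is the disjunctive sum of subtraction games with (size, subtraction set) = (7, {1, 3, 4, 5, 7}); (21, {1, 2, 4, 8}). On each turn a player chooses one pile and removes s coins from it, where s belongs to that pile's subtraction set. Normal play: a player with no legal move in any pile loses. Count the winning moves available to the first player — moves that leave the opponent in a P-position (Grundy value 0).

2

Pile A, S = {1, 3, 4, 5, 7}:
G(0) = 0
G(1) = mex{0} = 1
G(2) = mex{1} = 0
G(3) = mex{0,0} = 1
G(4) = mex{1,1,0} = 2
G(5) = mex{2,0,1,0} = 3
G(6) = mex{3,1,0,1} = 2
G(7) = mex{2,2,1,0,0} = 3
G_A(7) = 3.
Pile B, S = {1, 2, 4, 8}:
G(0) = 0
G(1) = mex{0} = 1
G(2) = mex{1,0} = 2
G(3) = mex{2,1} = 0
G(4) = mex{0,2,0} = 1
G(5) = mex{1,0,1} = 2
G(6) = mex{2,1,2} = 0
G(7) = mex{0,2,0} = 1
G(8) = mex{1,0,1,0} = 2
G(9) = mex{2,1,2,1} = 0
G(10) = mex{0,2,0,2} = 1
G(11) = mex{1,0,1,0} = 2
G(12) = mex{2,1,2,1} = 0
G(13) = mex{0,2,0,2} = 1
G(14) = mex{1,0,1,0} = 2
G(15) = mex{2,1,2,1} = 0
G(16) = mex{0,2,0,2} = 1
G(17) = mex{1,0,1,0} = 2
G(18) = mex{2,1,2,1} = 0
G(19) = mex{0,2,0,2} = 1
G(20) = mex{1,0,1,0} = 2
G(21) = mex{2,1,2,1} = 0
G_B(21) = 0.
Combined Grundy value = 3 ⊕ 0 = 3.
A winning move leaves total XOR = 0, i.e. changes one component's Grundy value g to g ⊕ X where X is the current total.
Pile A: need g' = 3⊕3 = 0. Options: 7−1→G=2, 7−3→G=2, 7−4→G=1, 7−5→G=0, 7−7→G=0. Hits: 2.
Pile B: need g' = 0⊕3 = 3. Options: 21−1→G=2, 21−2→G=1, 21−4→G=2, 21−8→G=1. Hits: 0.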